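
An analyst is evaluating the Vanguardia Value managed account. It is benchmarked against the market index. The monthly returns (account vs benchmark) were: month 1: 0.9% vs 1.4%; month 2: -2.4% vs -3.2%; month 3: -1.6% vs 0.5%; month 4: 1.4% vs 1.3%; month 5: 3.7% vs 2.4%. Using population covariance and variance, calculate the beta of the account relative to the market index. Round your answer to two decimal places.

0.95

r̄p = 0.4000%,  r̄m = 0.4800%
Cov = Σ(rp − r̄p)(rm − r̄m) / 5 = 3.5760
Var(rm) = Σ(rm − r̄m)² / 5 = 3.7496
β = Cov / Var = 3.5760 / 3.7496 = 0.9537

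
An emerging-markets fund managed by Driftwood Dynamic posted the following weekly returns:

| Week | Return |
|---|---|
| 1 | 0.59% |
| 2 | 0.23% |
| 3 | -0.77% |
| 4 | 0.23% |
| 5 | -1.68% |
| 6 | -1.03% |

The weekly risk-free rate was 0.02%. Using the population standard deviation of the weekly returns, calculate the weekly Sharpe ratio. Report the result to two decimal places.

Mean return μ = -2.430 / 6 = -0.4050%
Σ(r − μ)² = (0.59 − (-0.4050))² + (0.23 − (-0.4050))² + (-0.77 − (-0.4050))² + … = 3.9460
population σ = √(3.9460 / 6) = √0.6577 = 0.8110%
Sharpe = (μ − rf) / σ = (-0.4050 − 0.02) / 0.8110 = -0.4250 / 0.8110 = -0.5240

-0.52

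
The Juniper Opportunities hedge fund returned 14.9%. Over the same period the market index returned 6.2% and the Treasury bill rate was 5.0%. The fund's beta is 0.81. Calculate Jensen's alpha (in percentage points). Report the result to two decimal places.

8.93

CAPM expected return = Rf + β(Rm − Rf) = 5.0% + 0.81 × (6.2% − 5.0%) = 5 + 0.81 × 1.20 = 5.9720%
Jensen's α = Rp − E[R] = 14.9% − 5.9720% = 8.9280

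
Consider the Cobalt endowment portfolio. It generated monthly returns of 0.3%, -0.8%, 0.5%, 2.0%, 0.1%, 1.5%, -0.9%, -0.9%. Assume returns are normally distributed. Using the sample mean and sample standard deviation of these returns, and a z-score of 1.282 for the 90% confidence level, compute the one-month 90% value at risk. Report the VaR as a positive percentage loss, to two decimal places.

Mean return r̄ = 1.80 / 8 = 0.2250%
Sample std dev = √[8.4550 / 7] = 1.0990%
VaR = −(r̄ − z·σ) = −(0.2250 − 1.282 × 1.0990) = −(-1.1839) = 1.1839%

1.18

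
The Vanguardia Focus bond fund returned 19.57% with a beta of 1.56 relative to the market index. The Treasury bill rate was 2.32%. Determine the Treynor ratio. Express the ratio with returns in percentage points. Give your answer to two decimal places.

11.06

Treynor = (Rp − Rf) / β = (19.57% − 2.32%) / 1.56 = 17.25 / 1.56 = 11.0577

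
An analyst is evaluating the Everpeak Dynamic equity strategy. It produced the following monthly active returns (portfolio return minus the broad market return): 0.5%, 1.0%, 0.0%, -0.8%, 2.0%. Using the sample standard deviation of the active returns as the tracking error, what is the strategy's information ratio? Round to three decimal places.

Mean return r̄ = 2.70 / 5 = 0.5400%
Sample std dev = √[4.4320 / 4] = 1.0526%
IR = r̄ / tracking error = 0.5400 / 1.0526 = 0.5130

0.513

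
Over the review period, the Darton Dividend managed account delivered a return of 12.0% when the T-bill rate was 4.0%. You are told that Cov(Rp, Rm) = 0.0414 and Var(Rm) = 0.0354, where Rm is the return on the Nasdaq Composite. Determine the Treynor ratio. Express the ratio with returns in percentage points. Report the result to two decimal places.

β = Cov / Var = 0.0414 / 0.0354 = 1.1695
Treynor = (Rp − Rf) / β = (12.0% − 4.0%) / 1.1695 = 8.00 / 1.1695 = 6.8405

6.84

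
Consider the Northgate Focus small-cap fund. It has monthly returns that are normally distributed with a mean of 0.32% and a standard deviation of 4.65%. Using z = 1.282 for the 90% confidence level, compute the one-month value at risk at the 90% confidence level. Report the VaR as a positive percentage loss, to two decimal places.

VaR (as % loss) = −(μ − z·σ) = −(0.32% − 1.282 × 4.65%) = −(-5.6413%) = 5.6413%

5.64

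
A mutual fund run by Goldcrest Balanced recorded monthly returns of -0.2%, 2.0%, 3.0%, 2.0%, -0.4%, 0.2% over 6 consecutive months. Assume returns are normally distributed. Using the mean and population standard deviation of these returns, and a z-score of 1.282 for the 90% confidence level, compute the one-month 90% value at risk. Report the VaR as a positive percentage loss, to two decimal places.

r̄ = (-0.2 + 2 + 3 + 2 − 0.4 + 0.2) / 6 = 6.60 / 6 = 1.1000%
Population σ = √[Σ(r − r̄)² / 6] = √[9.9800 / 6] = √1.6633 = 1.2897%
VaR = −(r̄ − z·σ) = −(1.1000 − 1.282 × 1.2897) = −(-0.5534) = 0.5534%

0.55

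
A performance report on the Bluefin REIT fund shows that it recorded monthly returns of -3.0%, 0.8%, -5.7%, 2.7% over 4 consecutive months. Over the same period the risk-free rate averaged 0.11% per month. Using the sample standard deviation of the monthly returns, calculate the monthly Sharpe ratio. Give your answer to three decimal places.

Mean return μ = -5.20 / 4 = -1.3000%
Σ(r − μ)² = 42.6600; sample σ = √(42.6600/3) = 3.7709%
Sharpe = (μ − rf) / σ = (-1.3000 − 0.11) / 3.7709 = -1.4100 / 3.7709 = -0.3739

-0.374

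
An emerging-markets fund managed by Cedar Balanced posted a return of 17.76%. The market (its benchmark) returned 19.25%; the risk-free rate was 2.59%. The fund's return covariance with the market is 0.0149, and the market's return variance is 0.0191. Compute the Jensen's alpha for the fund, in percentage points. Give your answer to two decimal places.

β = Cov / Var = 0.0149 / 0.0191 = 0.7801
E[R] = Rf + β(Rm − Rf) = 2.59% + 0.7801 × (19.25% − 2.59%) = 15.5865%
α = Rp − E[R] = 17.76% − 15.5865% = 2.1735

2.17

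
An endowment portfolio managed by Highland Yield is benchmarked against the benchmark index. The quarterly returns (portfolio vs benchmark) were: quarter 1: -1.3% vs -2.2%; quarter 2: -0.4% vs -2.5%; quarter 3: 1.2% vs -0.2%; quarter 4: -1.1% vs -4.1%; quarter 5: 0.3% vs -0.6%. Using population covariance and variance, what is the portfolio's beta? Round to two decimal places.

r̄p = -0.2600%,  r̄m = -1.9200%
Cov = Σ(rp − r̄p)(rm − r̄m) / 5 = 1.0908
Var(rm) = Σ(rm − r̄m)² / 5 = 1.9736
β = Cov / Var = 1.0908 / 1.9736 = 0.5527

0.55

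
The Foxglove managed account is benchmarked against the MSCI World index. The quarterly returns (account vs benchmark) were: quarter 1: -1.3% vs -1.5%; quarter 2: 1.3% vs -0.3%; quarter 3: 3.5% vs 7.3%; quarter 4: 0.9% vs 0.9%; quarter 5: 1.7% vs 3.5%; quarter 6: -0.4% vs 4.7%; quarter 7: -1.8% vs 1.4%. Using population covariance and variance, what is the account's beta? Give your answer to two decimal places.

r̄p = 0.5571%,  r̄m = 2.2857%
Cov = Σ(rp − r̄p)(rm − r̄m) / 7 = 2.9365
Var(rm) = Σ(rm − r̄m)² / 7 = 8.0241
β = Cov / Var = 2.9365 / 8.0241 = 0.3660

0.37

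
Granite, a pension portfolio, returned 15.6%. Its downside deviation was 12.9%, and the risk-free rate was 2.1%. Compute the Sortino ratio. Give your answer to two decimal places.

Sortino = (Rp − Rf) / σd = (15.6% − 2.1%) / 12.9% = 13.50% / 12.9% = 1.0465

1.05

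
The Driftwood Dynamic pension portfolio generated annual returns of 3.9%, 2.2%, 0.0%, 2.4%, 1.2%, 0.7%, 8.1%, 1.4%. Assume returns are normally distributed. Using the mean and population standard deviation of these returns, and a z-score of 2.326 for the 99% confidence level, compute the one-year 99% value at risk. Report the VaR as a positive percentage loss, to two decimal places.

Mean return r̄ = 19.90 / 8 = 2.4875%
Σ(r − r̄)² = (3.9 − 2.4875)² + (2.2 − 2.4875)² + … = 45.8088
population σ = √(45.8088 / 8) = √5.7261 = 2.3929%
VaR = −(r̄ − z·σ) = −(2.4875 − 2.326 × 2.3929) = −(-3.0784) = 3.0784%

3.08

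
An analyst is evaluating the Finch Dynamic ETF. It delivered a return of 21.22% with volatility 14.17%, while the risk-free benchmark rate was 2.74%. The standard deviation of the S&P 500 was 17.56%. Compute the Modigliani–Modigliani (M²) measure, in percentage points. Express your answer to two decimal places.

25.64

Sharpe = (Rp − Rf) / σp = (21.22% − 2.74%) / 14.17% = 1.3042
M² = Rf + Sharpe × σm = 2.74% + 1.3042 × 17.56% = 25.6418%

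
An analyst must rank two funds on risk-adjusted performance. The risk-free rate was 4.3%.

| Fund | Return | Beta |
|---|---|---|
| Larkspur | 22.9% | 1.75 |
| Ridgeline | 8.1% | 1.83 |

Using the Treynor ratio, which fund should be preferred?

Larkspur

Larkspur: Treynor = (22.9% − 4.3%) / 1.75 = 10.629
Ridgeline: Treynor = (8.1% − 4.3%) / 1.83 = 2.077
Highest: Larkspur (10.629).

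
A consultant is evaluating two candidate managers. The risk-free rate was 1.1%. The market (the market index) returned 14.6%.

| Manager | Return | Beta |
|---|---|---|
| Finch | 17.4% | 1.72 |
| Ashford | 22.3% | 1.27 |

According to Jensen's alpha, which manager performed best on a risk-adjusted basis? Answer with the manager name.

Finch: α = 17.4% − [1.1% + 1.72 × (14.6% − 1.1%)] = -6.920
Ashford: α = 22.3% − [1.1% + 1.27 × (14.6% − 1.1%)] = 4.055
Highest: Ashford (4.055).

Ashford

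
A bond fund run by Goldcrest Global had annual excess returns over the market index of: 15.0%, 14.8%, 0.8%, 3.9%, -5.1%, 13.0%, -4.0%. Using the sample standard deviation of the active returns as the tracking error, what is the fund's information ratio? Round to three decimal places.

Mean return r̄ = 38.40 / 7 = 5.4857%
Σ(r − r̄)² = (15 − 5.4857)² + (14.8 − 5.4857)² + … = 460.2486
sample σ = √(460.2486 / 6) = √76.7081 = 8.7583%
IR = r̄ / tracking error = 5.4857 / 8.7583 = 0.6263

0.626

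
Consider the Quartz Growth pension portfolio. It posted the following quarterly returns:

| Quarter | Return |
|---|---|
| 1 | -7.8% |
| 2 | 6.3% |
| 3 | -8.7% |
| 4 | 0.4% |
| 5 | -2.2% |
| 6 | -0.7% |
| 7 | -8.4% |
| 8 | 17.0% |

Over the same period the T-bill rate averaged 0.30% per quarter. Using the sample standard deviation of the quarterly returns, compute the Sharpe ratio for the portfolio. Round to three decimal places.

-0.093

μ = (-7.8 + 6.3 − 8.7 + 0.4 − 2.2 − 0.7 − 8.4 + 17) / 8 = -4.10 / 8 = -0.5125%
Sample σ = √[Σ(r − μ)² / 7] = √[539.1688 / 7] = √77.0241 = 8.7763%
Sharpe = (μ − rf) / σ = (-0.5125 − 0.3) / 8.7763 = -0.8125 / 8.7763 = -0.0926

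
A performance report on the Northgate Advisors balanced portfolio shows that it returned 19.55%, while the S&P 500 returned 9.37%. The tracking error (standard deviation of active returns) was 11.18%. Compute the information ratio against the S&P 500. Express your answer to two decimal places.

0.91

IR = (Rp − Rb) / TE = (19.55% − 9.37%) / 11.18% = 10.18% / 11.18% = 0.9106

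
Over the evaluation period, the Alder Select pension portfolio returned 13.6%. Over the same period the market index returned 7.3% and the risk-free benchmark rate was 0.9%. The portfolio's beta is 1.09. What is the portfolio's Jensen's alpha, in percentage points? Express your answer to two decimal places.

CAPM expected return = Rf + β(Rm − Rf) = 0.9% + 1.09 × (7.3% − 0.9%) = 0.9 + 1.09 × 6.40 = 7.8760%
Jensen's α = Rp − E[R] = 13.6% − 7.8760% = 5.7240

5.72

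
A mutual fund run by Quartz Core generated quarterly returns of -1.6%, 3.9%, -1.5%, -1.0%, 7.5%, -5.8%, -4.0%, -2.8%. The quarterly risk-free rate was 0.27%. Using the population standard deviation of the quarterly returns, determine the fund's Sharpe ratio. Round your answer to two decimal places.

μ = (-1.6 + 3.9 − 1.5 − 1 + 7.5 − 5.8 − 4 − 2.8) / 8 = -5.30 / 8 = -0.6625%
Population std dev = √[131.2388 / 8] = 4.0503%
Sharpe = (μ − rf) / σ = (-0.6625 − 0.27) / 4.0503 = -0.9325 / 4.0503 = -0.2302

-0.23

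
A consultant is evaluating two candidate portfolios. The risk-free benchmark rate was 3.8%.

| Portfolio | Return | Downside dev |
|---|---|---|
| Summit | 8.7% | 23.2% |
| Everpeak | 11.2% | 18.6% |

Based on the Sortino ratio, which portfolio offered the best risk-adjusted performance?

Everpeak

Summit: Sortino ratio = (8.7% − 3.8%) / 23.2% = 0.211
Everpeak: Sortino ratio = (11.2% − 3.8%) / 18.6% = 0.398
Highest: Everpeak (0.398).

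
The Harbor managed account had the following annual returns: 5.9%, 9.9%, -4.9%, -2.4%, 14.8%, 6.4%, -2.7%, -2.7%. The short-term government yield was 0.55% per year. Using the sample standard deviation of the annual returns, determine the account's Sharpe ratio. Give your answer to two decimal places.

0.35

Mean return r̄ = 24.30 / 8 = 3.0375%
Sample std dev = √[363.3588 / 7] = 7.2047%
Sharpe = (r̄ − rf) / σ = (3.0375 − 0.55) / 7.2047 = 2.4875 / 7.2047 = 0.3453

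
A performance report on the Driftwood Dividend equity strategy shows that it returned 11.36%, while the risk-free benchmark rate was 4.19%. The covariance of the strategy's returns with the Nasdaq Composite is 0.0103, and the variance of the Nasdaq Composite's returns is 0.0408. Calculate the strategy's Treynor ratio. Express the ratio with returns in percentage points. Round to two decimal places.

β = Cov / Var = 0.0103 / 0.0408 = 0.2525
Treynor = (Rp − Rf) / β = (11.36% − 4.19%) / 0.2525 = 7.17 / 0.2525 = 28.3960

28.40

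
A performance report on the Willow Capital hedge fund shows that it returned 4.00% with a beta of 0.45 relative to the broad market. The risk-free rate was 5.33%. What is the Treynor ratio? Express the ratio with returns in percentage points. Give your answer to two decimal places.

-2.96

Treynor = (Rp − Rf) / β = (4.00% − 5.33%) / 0.45 = -1.33 / 0.45 = -2.9556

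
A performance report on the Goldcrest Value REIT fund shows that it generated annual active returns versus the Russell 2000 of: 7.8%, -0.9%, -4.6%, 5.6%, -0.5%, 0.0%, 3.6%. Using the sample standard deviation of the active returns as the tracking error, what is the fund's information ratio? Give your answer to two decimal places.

Mean return r̄ = 11.00 / 7 = 1.5714%
Sample σ = √[Σ(r − r̄)² / 6] = √[110.0943 / 6] = √18.3491 = 4.2836%
IR = r̄ / tracking error = 1.5714 / 4.2836 = 0.3668

0.37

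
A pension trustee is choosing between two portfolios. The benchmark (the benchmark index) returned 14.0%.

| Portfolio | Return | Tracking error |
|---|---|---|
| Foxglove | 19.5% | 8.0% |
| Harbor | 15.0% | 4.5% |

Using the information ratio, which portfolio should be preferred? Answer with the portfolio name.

Foxglove

Foxglove: IR = (19.5% − 14.0%) / 8.0% = 0.688
Harbor: IR = (15.0% − 14.0%) / 4.5% = 0.222
Highest: Foxglove (0.688).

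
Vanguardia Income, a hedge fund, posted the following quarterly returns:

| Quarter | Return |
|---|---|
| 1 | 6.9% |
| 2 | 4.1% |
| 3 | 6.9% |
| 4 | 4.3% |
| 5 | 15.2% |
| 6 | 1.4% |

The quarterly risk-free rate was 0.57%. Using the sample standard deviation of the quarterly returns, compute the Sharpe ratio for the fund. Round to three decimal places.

1.243

r̄ = (6.9 + 4.1 + 6.9 + 4.3 + 15.2 + 1.4) / 6 = 38.80 / 6 = 6.4667%
Σ(r − r̄)² = 112.6133; sample σ = √(112.6133/5) = 4.7458%
Sharpe = (r̄ − rf) / σ = (6.4667 − 0.57) / 4.7458 = 5.8967 / 4.7458 = 1.2425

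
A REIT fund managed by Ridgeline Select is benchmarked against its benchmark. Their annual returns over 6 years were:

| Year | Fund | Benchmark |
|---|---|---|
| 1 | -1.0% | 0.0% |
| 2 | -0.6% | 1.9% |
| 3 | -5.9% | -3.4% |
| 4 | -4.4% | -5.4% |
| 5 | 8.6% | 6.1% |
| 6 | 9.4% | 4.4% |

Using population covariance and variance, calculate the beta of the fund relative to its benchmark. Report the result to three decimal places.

r̄p = 1.0167%,  r̄m = 0.6000%
Cov = Σ(rp − r̄p)(rm − r̄m) / 6 = 22.1400
Var(rm) = Σ(rm − r̄m)² / 6 = 16.4567
β = Cov / Var = 22.1400 / 16.4567 = 1.3453

1.345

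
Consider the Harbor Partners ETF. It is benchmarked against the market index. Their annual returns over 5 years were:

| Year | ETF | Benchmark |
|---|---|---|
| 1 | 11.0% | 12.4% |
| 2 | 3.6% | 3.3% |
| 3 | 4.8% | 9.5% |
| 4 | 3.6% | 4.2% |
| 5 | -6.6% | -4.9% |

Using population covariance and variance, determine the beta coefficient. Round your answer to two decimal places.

r̄p = 3.2800%,  r̄m = 4.9000%
Cov = Σ(rp − r̄p)(rm − r̄m) / 5 = 32.1960
Var(rm) = Σ(rm − r̄m)² / 5 = 35.3000
β = Cov / Var = 32.1960 / 35.3000 = 0.9121

0.91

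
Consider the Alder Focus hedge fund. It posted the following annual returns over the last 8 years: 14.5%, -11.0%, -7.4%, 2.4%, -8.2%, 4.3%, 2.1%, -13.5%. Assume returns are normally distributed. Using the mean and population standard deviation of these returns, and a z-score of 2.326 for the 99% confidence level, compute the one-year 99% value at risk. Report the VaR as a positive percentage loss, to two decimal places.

22.72

r̄ = (14.5 − 11 − 7.4 + 2.4 − 8.2 + 4.3 + 2.1 − 13.5) / 8 = -2.1000%
Σ(r − r̄)² = (14.5 − (-2.1000))² + (-11 − (-2.1000))² + (-7.4 − (-2.1000))² + … = 628.8800
σ = √[628.8800 / 8] = 8.8662%
VaR = −(r̄ − z·σ) = −(-2.1000 − 2.326 × 8.8662) = −(-22.7228) = 22.7228%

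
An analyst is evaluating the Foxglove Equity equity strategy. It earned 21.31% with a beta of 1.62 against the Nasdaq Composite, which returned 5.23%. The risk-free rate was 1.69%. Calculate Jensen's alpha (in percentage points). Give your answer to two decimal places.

CAPM expected return = Rf + β(Rm − Rf) = 1.69% + 1.62 × (5.23% − 1.69%) = 1.69 + 1.62 × 3.54 = 7.4248%
Jensen's α = Rp − E[R] = 21.31% − 7.4248% = 13.8852

13.89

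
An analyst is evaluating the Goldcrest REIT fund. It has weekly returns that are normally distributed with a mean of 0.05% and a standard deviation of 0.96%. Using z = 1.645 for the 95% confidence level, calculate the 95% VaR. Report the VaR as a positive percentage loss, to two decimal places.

VaR (as % loss) = −(μ − z·σ) = −(0.05% − 1.645 × 0.96%) = −(-1.5292%) = 1.5292%

1.53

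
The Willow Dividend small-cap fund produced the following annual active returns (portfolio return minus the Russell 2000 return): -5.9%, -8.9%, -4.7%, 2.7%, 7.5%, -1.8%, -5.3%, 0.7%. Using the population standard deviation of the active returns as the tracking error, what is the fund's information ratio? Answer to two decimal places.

r̄ = (-5.9 − 8.9 − 4.7 + 2.7 + 7.5 − 1.8 − 5.3 + 0.7) / 8 = -1.9625%
Population σ = √[Σ(r − r̄)² / 8] = √[200.6588 / 8] = √25.0824 = 5.0082%
IR = r̄ / tracking error = -1.9625 / 5.0082 = -0.3919

-0.39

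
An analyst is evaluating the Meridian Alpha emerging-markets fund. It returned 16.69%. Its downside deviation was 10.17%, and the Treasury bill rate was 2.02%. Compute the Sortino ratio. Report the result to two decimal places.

1.44

Sortino = (Rp − Rf) / σd = (16.69% − 2.02%) / 10.17% = 14.67% / 10.17% = 1.4425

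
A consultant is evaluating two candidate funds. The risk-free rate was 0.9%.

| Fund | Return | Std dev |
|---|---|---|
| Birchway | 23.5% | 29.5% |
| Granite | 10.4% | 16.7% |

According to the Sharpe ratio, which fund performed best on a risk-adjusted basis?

Birchway: Sharpe ratio = (23.5% − 0.9%) / 29.5% = 0.766
Granite: Sharpe ratio = (10.4% − 0.9%) / 16.7% = 0.569
Highest: Birchway (0.766).

Birchway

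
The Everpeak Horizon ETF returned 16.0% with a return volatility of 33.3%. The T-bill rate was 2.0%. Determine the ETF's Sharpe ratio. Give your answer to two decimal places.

0.42

Sharpe = (Rp − Rf) / σp = (16.0% − 2.0%) / 33.3% = 14.00% / 33.3% = 0.4204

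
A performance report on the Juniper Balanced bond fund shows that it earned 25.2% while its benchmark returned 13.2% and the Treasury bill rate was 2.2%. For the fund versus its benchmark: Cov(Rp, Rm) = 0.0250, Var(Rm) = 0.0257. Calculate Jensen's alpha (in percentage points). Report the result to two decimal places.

12.30

β = Cov / Var = 0.0250 / 0.0257 = 0.9728
E[R] = Rf + β(Rm − Rf) = 2.2% + 0.9728 × (13.2% − 2.2%) = 12.9008%
α = Rp − E[R] = 25.2% − 12.9008% = 12.2992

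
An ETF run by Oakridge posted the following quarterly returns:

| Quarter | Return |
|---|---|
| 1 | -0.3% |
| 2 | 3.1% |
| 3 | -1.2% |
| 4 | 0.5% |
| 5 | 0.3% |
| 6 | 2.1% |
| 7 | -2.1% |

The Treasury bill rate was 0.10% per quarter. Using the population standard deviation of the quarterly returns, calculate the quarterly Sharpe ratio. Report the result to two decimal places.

0.15

μ = (-0.3 + 3.1 − 1.2 + 0.5 + 0.3 + 2.1 − 2.1) / 7 = 0.3429%
Population std dev = √[19.4771 / 7] = 1.6681%
Sharpe = (μ − rf) / σ = (0.3429 − 0.1) / 1.6681 = 0.2429 / 1.6681 = 0.1456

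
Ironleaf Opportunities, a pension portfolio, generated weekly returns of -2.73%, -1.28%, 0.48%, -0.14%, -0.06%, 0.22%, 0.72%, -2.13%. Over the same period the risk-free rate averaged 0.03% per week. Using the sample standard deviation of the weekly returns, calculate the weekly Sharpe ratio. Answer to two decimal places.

Mean return r̄ = -4.920 / 8 = -0.6150%
Sample std dev = √[11.4228 / 7] = 1.2774%
Sharpe = (r̄ − rf) / σ = (-0.6150 − 0.03) / 1.2774 = -0.6450 / 1.2774 = -0.5049

-0.50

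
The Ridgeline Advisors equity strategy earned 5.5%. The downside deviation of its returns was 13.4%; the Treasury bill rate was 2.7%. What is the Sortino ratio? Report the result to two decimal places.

Sortino = (Rp − Rf) / σd = (5.5% − 2.7%) / 13.4% = 2.80% / 13.4% = 0.2090

0.21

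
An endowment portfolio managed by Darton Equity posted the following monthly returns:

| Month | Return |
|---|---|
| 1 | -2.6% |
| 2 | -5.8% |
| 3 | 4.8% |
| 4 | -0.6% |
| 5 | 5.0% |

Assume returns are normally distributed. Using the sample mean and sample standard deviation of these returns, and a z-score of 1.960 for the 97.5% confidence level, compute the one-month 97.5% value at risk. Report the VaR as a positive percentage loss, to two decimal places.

9.07

μ = (-2.6 − 5.8 + 4.8 − 0.6 + 5) / 5 = 0.1600%
Σ(r − μ)² = 88.6720; sample σ = √(88.6720/4) = 4.7083%
VaR = −(μ − z·σ) = −(0.1600 − 1.960 × 4.7083) = −(-9.0683) = 9.0683%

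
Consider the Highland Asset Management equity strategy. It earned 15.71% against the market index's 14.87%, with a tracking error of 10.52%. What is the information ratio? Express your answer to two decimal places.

IR = (Rp − Rb) / TE = (15.71% − 14.87%) / 10.52% = 0.84% / 10.52% = 0.0798

0.08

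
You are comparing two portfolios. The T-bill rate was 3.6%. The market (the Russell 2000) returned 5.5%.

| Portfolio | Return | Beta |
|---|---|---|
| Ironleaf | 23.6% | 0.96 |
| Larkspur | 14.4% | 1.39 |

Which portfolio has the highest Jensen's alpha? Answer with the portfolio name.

Ironleaf

Ironleaf: α = 23.6% − [3.6% + 0.96 × (5.5% − 3.6%)] = 18.176
Larkspur: α = 14.4% − [3.6% + 1.39 × (5.5% − 3.6%)] = 8.159
Highest: Ironleaf (18.176).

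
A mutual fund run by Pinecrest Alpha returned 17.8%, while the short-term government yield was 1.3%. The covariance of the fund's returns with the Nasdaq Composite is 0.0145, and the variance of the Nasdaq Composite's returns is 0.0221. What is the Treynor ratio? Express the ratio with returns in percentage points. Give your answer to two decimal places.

25.15

β = Cov / Var = 0.0145 / 0.0221 = 0.6561
Treynor = (Rp − Rf) / β = (17.8% − 1.3%) / 0.6561 = 16.50 / 0.6561 = 25.1486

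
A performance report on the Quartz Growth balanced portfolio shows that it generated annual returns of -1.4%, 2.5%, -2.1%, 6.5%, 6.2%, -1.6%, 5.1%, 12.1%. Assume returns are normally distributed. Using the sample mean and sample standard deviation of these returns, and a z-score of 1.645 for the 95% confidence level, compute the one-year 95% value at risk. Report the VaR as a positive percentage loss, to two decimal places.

μ = (-1.4 + 2.5 − 2.1 + 6.5 + 6.2 − 1.6 + 5.1 + 12.1) / 8 = 3.4125%
Sample std dev = √[175.1288 / 7] = 5.0018%
VaR = −(μ − z·σ) = −(3.4125 − 1.645 × 5.0018) = −(-4.8155) = 4.8155%

4.82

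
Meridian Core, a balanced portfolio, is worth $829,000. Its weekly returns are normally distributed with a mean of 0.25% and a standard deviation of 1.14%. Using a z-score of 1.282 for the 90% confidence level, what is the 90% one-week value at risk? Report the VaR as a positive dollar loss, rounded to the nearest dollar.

Return at the 90% tail: μ − z·σ = 0.25% − 1.282 × 1.14% = 0.25 − 1.46148 = -1.21148%
VaR = −(-1.21148%) × $829,000 = 1.21148% × $829,000 = $10,043

$10,043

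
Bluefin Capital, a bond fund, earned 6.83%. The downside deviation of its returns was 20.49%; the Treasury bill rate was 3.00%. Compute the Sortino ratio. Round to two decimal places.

0.19

Sortino = (Rp − Rf) / σd = (6.83% − 3.00%) / 20.49% = 3.83% / 20.49% = 0.1869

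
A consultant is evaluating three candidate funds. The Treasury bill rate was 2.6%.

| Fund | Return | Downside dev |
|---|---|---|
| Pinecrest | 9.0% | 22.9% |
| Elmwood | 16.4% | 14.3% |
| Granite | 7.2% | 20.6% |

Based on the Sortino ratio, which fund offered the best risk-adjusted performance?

Elmwood

Pinecrest: Sortino ratio = (9.0% − 2.6%) / 22.9% = 0.279
Elmwood: Sortino ratio = (16.4% − 2.6%) / 14.3% = 0.965
Granite: Sortino ratio = (7.2% − 2.6%) / 20.6% = 0.223
Highest: Elmwood (0.965).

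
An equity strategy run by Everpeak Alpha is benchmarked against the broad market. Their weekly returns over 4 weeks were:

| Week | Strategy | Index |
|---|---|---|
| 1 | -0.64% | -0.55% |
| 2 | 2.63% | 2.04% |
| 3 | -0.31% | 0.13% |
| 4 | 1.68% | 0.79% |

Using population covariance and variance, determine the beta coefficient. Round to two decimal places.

1.36

r̄p = 0.8400%,  r̄m = 0.6025%
Cov = Σ(rp − r̄p)(rm − r̄m) / 4 = 1.2449
Var(rm) = Σ(rm − r̄m)² / 4 = 0.9133
β = Cov / Var = 1.2449 / 0.9133 = 1.3631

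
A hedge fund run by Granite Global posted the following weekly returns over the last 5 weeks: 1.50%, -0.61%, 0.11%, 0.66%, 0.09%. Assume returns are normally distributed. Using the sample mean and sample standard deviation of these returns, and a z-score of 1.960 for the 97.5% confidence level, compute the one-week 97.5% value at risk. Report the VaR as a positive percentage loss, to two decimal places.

Mean return r̄ = 1.750 / 5 = 0.3500%
Σ(r − r̄)² = (1.5 − 0.3500)² + (-0.61 − 0.3500)² + … = 2.4654
sample σ = √(2.4654 / 4) = √0.6164 = 0.7851%
VaR = −(r̄ − z·σ) = −(0.3500 − 1.960 × 0.7851) = −(-1.1888) = 1.1888%

1.19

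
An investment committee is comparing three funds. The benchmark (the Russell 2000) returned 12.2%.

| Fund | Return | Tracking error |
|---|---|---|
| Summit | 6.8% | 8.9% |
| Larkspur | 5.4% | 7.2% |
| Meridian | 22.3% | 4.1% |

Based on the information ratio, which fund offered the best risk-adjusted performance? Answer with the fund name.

Meridian

Summit: IR = (6.8% − 12.2%) / 8.9% = -0.607
Larkspur: IR = (5.4% − 12.2%) / 7.2% = -0.944
Meridian: IR = (22.3% − 12.2%) / 4.1% = 2.463
Highest: Meridian (2.463).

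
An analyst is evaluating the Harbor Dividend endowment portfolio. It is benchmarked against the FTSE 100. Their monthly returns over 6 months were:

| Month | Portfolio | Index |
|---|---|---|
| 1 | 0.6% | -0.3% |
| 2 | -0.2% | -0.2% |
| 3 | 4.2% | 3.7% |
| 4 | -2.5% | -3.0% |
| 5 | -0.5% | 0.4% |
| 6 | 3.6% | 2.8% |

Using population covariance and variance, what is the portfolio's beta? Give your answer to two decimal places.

r̄p = 0.8667%,  r̄m = 0.5667%
Cov = Σ(rp − r̄p)(rm − r̄m) / 6 = 4.9722
Var(rm) = Σ(rm − r̄m)² / 6 = 4.8156
β = Cov / Var = 4.9722 / 4.8156 = 1.0325

1.03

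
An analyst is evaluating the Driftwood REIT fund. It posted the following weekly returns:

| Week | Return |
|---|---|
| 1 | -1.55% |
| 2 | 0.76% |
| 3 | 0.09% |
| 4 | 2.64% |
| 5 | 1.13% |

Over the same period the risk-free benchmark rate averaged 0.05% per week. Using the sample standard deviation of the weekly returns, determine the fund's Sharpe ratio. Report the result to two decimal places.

Mean return r̄ = 3.070 / 5 = 0.6140%
Sample std dev = √[9.3497 / 4] = 1.5289%
Sharpe = (r̄ − rf) / σ = (0.6140 − 0.05) / 1.5289 = 0.5640 / 1.5289 = 0.3689

0.37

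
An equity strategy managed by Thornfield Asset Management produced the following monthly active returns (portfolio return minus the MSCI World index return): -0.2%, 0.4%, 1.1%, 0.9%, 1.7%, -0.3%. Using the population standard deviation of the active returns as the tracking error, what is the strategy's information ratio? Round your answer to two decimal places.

0.84

Mean return r̄ = 3.60 / 6 = 0.6000%
Σ(r − r̄)² = 3.0400; population σ = √(3.0400/6) = 0.7118%
IR = r̄ / tracking error = 0.6000 / 0.7118 = 0.8429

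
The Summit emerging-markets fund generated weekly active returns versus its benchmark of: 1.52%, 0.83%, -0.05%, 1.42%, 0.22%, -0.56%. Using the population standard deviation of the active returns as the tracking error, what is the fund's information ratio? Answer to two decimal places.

Mean return r̄ = 3.380 / 6 = 0.5633%
Σ(r − r̄)² = 3.4761; population σ = √(3.4761/6) = 0.7612%
IR = r̄ / tracking error = 0.5633 / 0.7612 = 0.7400

0.74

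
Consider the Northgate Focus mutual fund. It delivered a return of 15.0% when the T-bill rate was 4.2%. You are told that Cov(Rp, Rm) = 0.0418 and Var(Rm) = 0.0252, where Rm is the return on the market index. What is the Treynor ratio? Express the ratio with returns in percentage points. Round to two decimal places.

β = Cov / Var = 0.0418 / 0.0252 = 1.6587
Treynor = (Rp − Rf) / β = (15.0% − 4.2%) / 1.6587 = 10.80 / 1.6587 = 6.5111

6.51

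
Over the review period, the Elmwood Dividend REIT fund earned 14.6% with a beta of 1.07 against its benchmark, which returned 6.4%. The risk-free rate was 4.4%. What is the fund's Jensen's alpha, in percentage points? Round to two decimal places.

CAPM expected return = Rf + β(Rm − Rf) = 4.4% + 1.07 × (6.4% − 4.4%) = 4.4 + 1.07 × 2.00 = 6.5400%
Jensen's α = Rp − E[R] = 14.6% − 6.5400% = 8.0600

8.06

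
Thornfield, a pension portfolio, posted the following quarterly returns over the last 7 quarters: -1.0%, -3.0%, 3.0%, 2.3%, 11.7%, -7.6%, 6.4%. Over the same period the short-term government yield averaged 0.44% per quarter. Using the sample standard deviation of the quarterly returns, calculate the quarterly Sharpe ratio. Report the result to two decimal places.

r̄ = (-1 − 3 + 3 + 2.3 + 11.7 − 7.6 + 6.4) / 7 = 1.6857%
Σ(r − r̄)² = (-1 − 1.6857)² + (-3 − 1.6857)² + (3 − 1.6857)² + … = 240.0086
sample σ = √(240.0086 / 6) = √40.0014 = 6.3247%
Sharpe = (r̄ − rf) / σ = (1.6857 − 0.44) / 6.3247 = 1.2457 / 6.3247 = 0.1970

0.20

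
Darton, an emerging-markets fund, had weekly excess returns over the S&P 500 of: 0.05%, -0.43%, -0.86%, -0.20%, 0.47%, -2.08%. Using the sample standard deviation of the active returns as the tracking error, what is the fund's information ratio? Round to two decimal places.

Mean return r̄ = -3.050 / 6 = -0.5083%
Σ(r − r̄)² = (0.05 − (-0.5083))² + (-0.43 − (-0.5083))² + (-0.86 − (-0.5083))² + … = 3.9639
sample σ = √(3.9639 / 5) = √0.7928 = 0.8904%
IR = r̄ / tracking error = -0.5083 / 0.8904 = -0.5709

-0.57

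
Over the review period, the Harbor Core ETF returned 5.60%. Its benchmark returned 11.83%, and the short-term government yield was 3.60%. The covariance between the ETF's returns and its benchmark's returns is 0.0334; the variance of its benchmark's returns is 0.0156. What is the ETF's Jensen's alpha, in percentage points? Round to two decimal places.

β = Cov / Var = 0.0334 / 0.0156 = 2.1410
E[R] = Rf + β(Rm − Rf) = 3.60% + 2.1410 × (11.83% − 3.60%) = 21.2204%
α = Rp − E[R] = 5.60% − 21.2204% = -15.6204

-15.62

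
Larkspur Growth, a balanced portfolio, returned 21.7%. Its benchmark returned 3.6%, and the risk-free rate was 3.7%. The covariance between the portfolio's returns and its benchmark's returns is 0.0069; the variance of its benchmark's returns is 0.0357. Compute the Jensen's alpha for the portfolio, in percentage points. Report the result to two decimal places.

β = Cov / Var = 0.0069 / 0.0357 = 0.1933
E[R] = Rf + β(Rm − Rf) = 3.7% + 0.1933 × (3.6% − 3.7%) = 3.6807%
α = Rp − E[R] = 21.7% − 3.6807% = 18.0193

18.02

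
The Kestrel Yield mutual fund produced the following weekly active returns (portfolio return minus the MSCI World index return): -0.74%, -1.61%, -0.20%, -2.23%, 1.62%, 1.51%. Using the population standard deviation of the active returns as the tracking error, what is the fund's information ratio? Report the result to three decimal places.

r̄ = (-0.74 − 1.61 − 0.2 − 2.23 + 1.62 + 1.51) / 6 = -0.2750%
Population σ = √[Σ(r − r̄)² / 6] = √[12.6034 / 6] = √2.1006 = 1.4493%
IR = r̄ / tracking error = -0.2750 / 1.4493 = -0.1897

-0.190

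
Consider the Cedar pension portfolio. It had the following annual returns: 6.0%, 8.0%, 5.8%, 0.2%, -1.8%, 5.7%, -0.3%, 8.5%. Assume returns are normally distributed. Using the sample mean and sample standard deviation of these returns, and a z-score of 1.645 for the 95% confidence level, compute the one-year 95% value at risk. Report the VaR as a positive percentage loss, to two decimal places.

2.60

Mean return r̄ = 32.10 / 8 = 4.0125%
Σ(r − r̄)² = (6 − 4.0125)² + (8 − 4.0125)² + … = 112.9488
σ = √[112.9488 / 7] = 4.0169%
VaR = −(r̄ − z·σ) = −(4.0125 − 1.645 × 4.0169) = −(-2.5953) = 2.5953%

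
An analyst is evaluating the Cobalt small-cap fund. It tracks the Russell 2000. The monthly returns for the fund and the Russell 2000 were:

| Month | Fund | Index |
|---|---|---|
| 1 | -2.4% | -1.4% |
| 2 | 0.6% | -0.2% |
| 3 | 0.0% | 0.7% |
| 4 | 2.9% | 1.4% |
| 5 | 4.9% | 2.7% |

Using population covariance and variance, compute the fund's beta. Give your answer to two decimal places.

r̄p = 1.2000%,  r̄m = 0.6400%
Cov = Σ(rp − r̄p)(rm − r̄m) / 5 = 3.3380
Var(rm) = Σ(rm − r̄m)² / 5 = 1.9384
β = Cov / Var = 3.3380 / 1.9384 = 1.7220

1.72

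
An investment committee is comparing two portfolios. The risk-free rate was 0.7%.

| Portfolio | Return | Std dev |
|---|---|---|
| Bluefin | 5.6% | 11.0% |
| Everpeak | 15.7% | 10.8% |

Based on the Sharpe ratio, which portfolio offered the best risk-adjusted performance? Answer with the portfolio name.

Bluefin: Sharpe ratio = (5.6% − 0.7%) / 11.0% = 0.445
Everpeak: Sharpe ratio = (15.7% − 0.7%) / 10.8% = 1.389
Highest: Everpeak (1.389).

Everpeak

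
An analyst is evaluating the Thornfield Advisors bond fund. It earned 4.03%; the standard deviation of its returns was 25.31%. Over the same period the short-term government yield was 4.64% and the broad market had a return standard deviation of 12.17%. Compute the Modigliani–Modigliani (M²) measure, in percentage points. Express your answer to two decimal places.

Sharpe = (Rp − Rf) / σp = (4.03% − 4.64%) / 25.31% = -0.0241
M² = Rf + Sharpe × σm = 4.64% + -0.0241 × 12.17% = 4.3467%

4.35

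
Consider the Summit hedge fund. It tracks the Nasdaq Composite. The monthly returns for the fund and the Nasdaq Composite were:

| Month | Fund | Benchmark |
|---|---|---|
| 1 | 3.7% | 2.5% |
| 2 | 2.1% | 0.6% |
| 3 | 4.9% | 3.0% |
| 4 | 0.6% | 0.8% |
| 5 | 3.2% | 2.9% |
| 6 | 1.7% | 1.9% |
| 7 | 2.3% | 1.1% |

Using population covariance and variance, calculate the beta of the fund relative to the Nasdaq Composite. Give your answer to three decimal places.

r̄p = 2.6429%,  r̄m = 1.8286%
Cov = Σ(rp − r̄p)(rm − r̄m) / 7 = 0.9859
Var(rm) = Σ(rm − r̄m)² / 7 = 0.8678
β = Cov / Var = 0.9859 / 0.8678 = 1.1361

1.136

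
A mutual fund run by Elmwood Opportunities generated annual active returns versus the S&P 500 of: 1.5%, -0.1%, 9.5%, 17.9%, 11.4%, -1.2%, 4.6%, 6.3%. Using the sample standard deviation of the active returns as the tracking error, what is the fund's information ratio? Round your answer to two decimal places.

0.96

Mean return r̄ = 49.90 / 8 = 6.2375%
Sample std dev = √[293.9188 / 7] = 6.4798%
IR = r̄ / tracking error = 6.2375 / 6.4798 = 0.9626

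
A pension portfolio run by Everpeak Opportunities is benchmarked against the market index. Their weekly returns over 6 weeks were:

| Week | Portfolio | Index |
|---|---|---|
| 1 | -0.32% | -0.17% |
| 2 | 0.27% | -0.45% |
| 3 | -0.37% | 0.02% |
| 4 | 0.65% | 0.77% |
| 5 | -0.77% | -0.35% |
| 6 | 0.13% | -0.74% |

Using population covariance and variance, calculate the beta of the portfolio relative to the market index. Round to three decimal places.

r̄p = -0.0683%,  r̄m = -0.1533%
Cov = Σ(rp − r̄p)(rm − r̄m) / 6 = 0.0894
Var(rm) = Σ(rm − r̄m)² / 6 = 0.2256
β = Cov / Var = 0.0894 / 0.2256 = 0.3963

0.396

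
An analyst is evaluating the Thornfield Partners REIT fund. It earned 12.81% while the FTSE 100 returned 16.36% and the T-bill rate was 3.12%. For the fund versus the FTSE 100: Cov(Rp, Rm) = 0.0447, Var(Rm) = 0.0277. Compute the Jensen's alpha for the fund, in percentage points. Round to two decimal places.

-11.68

β = Cov / Var = 0.0447 / 0.0277 = 1.6137
E[R] = Rf + β(Rm − Rf) = 3.12% + 1.6137 × (16.36% − 3.12%) = 24.4854%
α = Rp − E[R] = 12.81% − 24.4854% = -11.6754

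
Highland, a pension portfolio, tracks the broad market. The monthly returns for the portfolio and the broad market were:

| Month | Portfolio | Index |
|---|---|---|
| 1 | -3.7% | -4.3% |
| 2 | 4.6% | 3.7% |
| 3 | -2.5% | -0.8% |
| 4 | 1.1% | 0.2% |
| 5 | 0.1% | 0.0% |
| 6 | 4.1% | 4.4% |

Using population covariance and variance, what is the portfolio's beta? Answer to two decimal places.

r̄p = 0.6167%,  r̄m = 0.5333%
Cov = Σ(rp − r̄p)(rm − r̄m) / 6 = 8.5361
Var(rm) = Σ(rm − r̄m)² / 6 = 8.4189
β = Cov / Var = 8.5361 / 8.4189 = 1.0139

1.01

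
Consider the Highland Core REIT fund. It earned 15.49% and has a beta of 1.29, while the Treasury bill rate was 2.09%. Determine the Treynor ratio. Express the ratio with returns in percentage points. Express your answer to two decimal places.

Treynor = (Rp − Rf) / β = (15.49% − 2.09%) / 1.29 = 13.40 / 1.29 = 10.3876

10.39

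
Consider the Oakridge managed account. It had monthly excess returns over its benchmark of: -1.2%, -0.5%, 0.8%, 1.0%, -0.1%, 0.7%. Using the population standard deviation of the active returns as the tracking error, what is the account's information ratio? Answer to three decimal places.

0.148

Mean return r̄ = 0.70 / 6 = 0.1167%
Population σ = √[Σ(r − r̄)² / 6] = √[3.7483 / 6] = √0.6247 = 0.7904%
IR = r̄ / tracking error = 0.1167 / 0.7904 = 0.1476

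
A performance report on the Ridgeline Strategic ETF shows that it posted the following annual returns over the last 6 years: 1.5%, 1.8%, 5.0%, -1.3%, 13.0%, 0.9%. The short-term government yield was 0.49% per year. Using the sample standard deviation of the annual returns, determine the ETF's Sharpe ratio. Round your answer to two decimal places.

0.59

r̄ = (1.5 + 1.8 + 5 − 1.3 + 13 + 0.9) / 6 = 20.90 / 6 = 3.4833%
Σ(r − r̄)² = 129.1883; sample σ = √(129.1883/5) = 5.0831%
Sharpe = (r̄ − rf) / σ = (3.4833 − 0.49) / 5.0831 = 2.9933 / 5.0831 = 0.5889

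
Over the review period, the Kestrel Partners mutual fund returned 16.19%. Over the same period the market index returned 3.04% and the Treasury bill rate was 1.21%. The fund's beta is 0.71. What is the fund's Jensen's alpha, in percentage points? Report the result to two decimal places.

13.68

CAPM expected return = Rf + β(Rm − Rf) = 1.21% + 0.71 × (3.04% − 1.21%) = 1.21 + 0.71 × 1.83 = 2.5093%
Jensen's α = Rp − E[R] = 16.19% − 2.5093% = 13.6807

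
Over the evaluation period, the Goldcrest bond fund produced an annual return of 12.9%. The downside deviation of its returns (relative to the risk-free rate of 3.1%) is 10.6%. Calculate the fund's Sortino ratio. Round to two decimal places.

0.92

Sortino = (Rp − Rf) / σd = (12.9% − 3.1%) / 10.6% = 9.80% / 10.6% = 0.9245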